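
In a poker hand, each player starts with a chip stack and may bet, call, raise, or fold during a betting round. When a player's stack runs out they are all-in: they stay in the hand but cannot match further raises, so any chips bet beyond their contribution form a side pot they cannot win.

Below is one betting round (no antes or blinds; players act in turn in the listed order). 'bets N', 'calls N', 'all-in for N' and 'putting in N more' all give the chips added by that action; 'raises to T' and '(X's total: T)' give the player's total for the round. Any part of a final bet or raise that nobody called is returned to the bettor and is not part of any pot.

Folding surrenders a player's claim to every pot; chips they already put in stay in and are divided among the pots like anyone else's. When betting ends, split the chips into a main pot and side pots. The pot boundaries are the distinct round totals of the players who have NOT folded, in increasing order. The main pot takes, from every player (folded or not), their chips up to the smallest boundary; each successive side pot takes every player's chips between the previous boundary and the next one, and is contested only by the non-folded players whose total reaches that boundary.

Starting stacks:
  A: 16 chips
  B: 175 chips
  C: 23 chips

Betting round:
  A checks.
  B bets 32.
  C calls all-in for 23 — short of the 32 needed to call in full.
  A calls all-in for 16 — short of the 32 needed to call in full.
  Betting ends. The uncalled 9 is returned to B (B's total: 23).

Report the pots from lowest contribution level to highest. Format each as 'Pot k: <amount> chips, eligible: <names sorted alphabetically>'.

Contributions (after 9 returned to B): A=16, B=23, C=23
Pot levels (distinct totals of non-folded players): 16, 23
Layer 1-16: 16 each from A, B, C = 16*3 = 48 chips; eligible A, B, C
Layer 17-23: 7 each from B, C = 7*2 = 14 chips; eligible B, C

Pot 1: 48 chips, eligible: A, B, C
Pot 2: 14 chips, eligible: B, C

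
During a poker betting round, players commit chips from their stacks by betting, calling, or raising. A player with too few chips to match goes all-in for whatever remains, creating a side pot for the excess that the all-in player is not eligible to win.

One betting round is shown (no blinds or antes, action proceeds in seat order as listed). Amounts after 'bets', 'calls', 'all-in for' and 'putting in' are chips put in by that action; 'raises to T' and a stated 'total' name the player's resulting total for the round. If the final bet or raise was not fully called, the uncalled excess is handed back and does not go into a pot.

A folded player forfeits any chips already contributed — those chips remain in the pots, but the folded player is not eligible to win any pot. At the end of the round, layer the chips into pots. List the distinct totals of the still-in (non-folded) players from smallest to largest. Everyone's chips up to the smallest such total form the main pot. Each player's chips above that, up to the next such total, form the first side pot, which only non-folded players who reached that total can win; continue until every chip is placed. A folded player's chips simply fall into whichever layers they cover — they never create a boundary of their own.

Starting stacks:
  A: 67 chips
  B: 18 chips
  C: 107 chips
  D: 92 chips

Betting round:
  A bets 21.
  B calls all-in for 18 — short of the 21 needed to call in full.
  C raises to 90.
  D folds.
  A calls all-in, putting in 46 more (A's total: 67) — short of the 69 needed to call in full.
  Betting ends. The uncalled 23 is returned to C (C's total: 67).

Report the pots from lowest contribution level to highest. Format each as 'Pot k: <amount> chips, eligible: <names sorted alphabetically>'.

Pot 1: 54 chips, eligible: A, B, C
Pot 2: 98 chips, eligible: A, C

Derivation:
Contributions (after 23 returned to C): A=67, B=18, C=67
Folded: D
Pot levels (distinct totals of non-folded players): 18, 67
Layer 1-18: 18 each from A, B, C = 18*3 = 54 chips; eligible A, B, C
Layer 19-67: 49 each from A, C = 49*2 = 98 chips; eligible A, C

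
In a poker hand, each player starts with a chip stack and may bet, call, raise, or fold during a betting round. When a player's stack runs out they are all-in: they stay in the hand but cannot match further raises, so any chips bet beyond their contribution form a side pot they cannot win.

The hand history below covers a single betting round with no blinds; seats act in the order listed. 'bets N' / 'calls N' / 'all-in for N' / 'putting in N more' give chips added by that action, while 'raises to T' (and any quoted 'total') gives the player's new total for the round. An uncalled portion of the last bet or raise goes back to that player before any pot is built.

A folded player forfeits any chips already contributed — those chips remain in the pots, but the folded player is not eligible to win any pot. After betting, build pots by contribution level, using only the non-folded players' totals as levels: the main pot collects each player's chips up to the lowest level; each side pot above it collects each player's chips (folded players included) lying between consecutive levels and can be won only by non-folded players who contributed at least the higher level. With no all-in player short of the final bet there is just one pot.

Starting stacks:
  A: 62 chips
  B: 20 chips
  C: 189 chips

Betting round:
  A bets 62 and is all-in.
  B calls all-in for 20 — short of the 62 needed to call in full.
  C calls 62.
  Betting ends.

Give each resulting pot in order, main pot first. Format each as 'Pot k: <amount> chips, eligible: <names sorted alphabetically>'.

Contributions: A=62, B=20, C=62
Pot levels (distinct totals of non-folded players): 20, 62
Layer 1-20: 20 each from A, B, C = 20*3 = 60 chips; eligible A, B, C
Layer 21-62: 42 each from A, C = 42*2 = 84 chips; eligible A, C

Pot 1: 60 chips, eligible: A, B, C
Pot 2: 84 chips, eligible: A, C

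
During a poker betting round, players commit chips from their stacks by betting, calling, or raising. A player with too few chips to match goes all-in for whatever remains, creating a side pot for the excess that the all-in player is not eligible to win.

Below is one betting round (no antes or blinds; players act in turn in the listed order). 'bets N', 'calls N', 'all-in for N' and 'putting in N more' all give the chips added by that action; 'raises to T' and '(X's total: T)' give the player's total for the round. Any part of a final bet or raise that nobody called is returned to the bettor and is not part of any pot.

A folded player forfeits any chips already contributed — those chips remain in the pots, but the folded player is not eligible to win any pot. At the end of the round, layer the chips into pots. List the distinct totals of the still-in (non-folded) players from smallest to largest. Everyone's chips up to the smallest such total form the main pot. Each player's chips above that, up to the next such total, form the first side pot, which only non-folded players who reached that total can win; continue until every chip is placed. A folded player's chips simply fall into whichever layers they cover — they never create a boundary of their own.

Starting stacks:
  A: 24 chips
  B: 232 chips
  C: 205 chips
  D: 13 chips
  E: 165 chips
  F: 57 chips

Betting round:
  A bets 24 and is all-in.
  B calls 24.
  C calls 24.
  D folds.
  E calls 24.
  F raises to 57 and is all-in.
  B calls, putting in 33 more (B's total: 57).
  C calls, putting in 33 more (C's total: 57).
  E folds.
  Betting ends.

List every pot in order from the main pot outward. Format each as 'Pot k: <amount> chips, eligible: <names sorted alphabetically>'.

Pot 1: 120 chips, eligible: A, B, C, F
Pot 2: 99 chips, eligible: B, C, F

Derivation:
Contributions: A=24, B=57, C=57, E=24, F=57
Folded: D, E
Pot levels (distinct totals of non-folded players): 24, 57
Layer 1-24: 24 each from A, B, C, E, F = 24*5 = 120 chips; eligible A, B, C, F
Layer 25-57: 33 each from B, C, F = 33*3 = 99 chips; eligible B, C, F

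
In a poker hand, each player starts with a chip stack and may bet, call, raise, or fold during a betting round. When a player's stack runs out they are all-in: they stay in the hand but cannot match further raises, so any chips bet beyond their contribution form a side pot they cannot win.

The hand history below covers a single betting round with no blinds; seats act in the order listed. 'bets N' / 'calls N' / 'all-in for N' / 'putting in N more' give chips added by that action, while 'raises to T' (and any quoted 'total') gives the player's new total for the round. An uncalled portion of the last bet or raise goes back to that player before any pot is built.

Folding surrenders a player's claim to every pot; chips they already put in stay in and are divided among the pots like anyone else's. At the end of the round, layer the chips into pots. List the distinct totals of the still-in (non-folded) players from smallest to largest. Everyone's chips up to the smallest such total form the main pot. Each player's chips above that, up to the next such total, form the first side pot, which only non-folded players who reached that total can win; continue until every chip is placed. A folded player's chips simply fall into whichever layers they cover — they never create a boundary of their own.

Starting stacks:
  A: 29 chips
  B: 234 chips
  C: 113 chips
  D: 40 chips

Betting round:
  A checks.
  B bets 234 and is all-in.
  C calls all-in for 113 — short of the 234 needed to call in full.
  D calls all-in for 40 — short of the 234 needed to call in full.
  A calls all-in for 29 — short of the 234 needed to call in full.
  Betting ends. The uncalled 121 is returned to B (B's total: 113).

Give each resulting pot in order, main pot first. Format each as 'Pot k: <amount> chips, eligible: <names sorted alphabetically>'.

Pot 1: 116 chips, eligible: A, B, C, D
Pot 2: 33 chips, eligible: B, C, D
Pot 3: 146 chips, eligible: B, C

Derivation:
Contributions (after 121 returned to B): A=29, B=113, C=113, D=40
Pot levels (distinct totals of non-folded players): 29, 40, 113
Layer 1-29: 29 each from A, B, C, D = 29*4 = 116 chips; eligible A, B, C, D
Layer 30-40: 11 each from B, C, D = 11*3 = 33 chips; eligible B, C, D
Layer 41-113: 73 each from B, C = 73*2 = 146 chips; eligible B, C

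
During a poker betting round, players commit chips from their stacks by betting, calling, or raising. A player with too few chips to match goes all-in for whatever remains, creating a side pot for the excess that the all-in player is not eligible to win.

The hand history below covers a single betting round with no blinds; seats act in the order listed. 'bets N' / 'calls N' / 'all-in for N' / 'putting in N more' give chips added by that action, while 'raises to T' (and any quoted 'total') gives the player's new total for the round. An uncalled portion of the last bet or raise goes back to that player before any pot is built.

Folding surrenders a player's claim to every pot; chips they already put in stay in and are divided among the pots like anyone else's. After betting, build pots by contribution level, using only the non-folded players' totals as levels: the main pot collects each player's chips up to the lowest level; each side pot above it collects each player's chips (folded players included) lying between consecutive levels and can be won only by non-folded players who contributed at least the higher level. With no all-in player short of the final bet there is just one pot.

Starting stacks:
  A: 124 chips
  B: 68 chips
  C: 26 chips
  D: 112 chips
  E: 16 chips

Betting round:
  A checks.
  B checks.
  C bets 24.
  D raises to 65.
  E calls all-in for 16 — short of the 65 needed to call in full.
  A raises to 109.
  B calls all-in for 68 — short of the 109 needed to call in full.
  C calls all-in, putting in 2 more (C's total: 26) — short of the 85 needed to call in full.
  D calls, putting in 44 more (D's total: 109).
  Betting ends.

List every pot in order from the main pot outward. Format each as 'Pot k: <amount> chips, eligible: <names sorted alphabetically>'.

Contributions: A=109, B=68, C=26, D=109, E=16
Pot levels (distinct totals of non-folded players): 16, 26, 68, 109
Layer 1-16: 16 each from A, B, C, D, E = 16*5 = 80 chips; eligible A, B, C, D, E
Layer 17-26: 10 each from A, B, C, D = 10*4 = 40 chips; eligible A, B, C, D
Layer 27-68: 42 each from A, B, D = 42*3 = 126 chips; eligible A, B, D
Layer 69-109: 41 each from A, D = 41*2 = 82 chips; eligible A, D

Pot 1: 80 chips, eligible: A, B, C, D, E
Pot 2: 40 chips, eligible: A, B, C, D
Pot 3: 126 chips, eligible: A, B, D
Pot 4: 82 chips, eligible: A, D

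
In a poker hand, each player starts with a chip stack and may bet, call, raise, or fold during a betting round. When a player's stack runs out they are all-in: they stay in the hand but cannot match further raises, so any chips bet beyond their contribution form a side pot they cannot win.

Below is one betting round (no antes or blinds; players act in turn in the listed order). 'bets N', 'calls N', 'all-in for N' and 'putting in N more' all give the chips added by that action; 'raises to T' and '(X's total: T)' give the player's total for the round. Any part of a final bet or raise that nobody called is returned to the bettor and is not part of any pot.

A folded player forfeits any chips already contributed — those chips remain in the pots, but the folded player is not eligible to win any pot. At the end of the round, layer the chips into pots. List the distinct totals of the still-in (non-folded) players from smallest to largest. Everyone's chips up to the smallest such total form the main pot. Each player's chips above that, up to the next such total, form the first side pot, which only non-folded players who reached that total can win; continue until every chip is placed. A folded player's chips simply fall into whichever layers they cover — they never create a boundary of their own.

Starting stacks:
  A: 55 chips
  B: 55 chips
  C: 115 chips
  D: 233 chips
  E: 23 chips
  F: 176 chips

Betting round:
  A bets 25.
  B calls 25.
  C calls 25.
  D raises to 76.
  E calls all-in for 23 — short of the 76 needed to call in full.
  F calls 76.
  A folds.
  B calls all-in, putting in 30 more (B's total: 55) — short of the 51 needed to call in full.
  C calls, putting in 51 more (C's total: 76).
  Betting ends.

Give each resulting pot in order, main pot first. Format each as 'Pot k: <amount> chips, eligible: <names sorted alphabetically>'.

Contributions: A=25, B=55, C=76, D=76, E=23, F=76
Folded: A
Pot levels (distinct totals of non-folded players): 23, 55, 76
Layer 1-23: 23 each from A, B, C, D, E, F = 23*6 = 138 chips; eligible B, C, D, E, F
Layer 24-55: A 2 + B 32 + C 32 + D 32 + F 32 = 130 chips; eligible B, C, D, F
Layer 56-76: 21 each from C, D, F = 21*3 = 63 chips; eligible C, D, F

Pot 1: 138 chips, eligible: B, C, D, E, F
Pot 2: 130 chips, eligible: B, C, D, F
Pot 3: 63 chips, eligible: C, D, F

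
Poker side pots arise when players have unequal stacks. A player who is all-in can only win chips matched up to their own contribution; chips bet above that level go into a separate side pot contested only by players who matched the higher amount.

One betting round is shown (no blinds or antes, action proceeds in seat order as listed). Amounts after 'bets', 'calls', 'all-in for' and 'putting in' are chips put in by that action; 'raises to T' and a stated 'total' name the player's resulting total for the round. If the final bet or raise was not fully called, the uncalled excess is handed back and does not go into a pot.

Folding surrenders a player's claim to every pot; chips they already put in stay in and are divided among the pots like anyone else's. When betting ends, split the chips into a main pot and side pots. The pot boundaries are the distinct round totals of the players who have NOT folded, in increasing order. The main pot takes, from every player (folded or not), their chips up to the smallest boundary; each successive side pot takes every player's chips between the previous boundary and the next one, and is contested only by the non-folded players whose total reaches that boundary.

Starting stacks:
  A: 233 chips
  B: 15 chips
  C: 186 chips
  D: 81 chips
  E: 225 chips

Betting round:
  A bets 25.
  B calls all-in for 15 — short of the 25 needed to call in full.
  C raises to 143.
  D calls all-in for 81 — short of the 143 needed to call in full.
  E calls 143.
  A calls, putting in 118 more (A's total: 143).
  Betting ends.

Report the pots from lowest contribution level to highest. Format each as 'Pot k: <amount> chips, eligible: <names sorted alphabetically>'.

Contributions: A=143, B=15, C=143, D=81, E=143
Pot levels (distinct totals of non-folded players): 15, 81, 143
Layer 1-15: 15 each from A, B, C, D, E = 15*5 = 75 chips; eligible A, B, C, D, E
Layer 16-81: 66 each from A, C, D, E = 66*4 = 264 chips; eligible A, C, D, E
Layer 82-143: 62 each from A, C, E = 62*3 = 186 chips; eligible A, C, E

Pot 1: 75 chips, eligible: A, B, C, D, E
Pot 2: 264 chips, eligible: A, C, D, E
Pot 3: 186 chips, eligible: A, C, E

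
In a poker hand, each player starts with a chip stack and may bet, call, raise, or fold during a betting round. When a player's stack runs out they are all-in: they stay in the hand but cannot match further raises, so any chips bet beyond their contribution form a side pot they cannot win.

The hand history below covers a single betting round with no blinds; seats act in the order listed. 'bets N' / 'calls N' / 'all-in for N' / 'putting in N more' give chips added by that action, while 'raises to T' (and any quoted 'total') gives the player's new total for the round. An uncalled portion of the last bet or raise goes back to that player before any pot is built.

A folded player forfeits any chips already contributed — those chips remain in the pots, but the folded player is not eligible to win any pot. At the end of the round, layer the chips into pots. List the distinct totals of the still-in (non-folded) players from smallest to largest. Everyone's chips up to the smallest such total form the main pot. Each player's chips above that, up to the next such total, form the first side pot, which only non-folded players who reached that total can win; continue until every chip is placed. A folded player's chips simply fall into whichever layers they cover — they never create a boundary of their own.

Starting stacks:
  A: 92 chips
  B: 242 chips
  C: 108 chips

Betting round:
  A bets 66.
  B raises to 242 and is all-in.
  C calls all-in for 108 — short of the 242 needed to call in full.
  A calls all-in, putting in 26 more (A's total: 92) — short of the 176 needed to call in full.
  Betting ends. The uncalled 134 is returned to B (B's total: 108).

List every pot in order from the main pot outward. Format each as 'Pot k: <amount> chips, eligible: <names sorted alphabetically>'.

Pot 1: 276 chips, eligible: A, B, C
Pot 2: 32 chips, eligible: B, C

Derivation:
Contributions (after 134 returned to B): A=92, B=108, C=108
Pot levels (distinct totals of non-folded players): 92, 108
Layer 1-92: 92 each from A, B, C = 92*3 = 276 chips; eligible A, B, C
Layer 93-108: 16 each from B, C = 16*2 = 32 chips; eligible B, C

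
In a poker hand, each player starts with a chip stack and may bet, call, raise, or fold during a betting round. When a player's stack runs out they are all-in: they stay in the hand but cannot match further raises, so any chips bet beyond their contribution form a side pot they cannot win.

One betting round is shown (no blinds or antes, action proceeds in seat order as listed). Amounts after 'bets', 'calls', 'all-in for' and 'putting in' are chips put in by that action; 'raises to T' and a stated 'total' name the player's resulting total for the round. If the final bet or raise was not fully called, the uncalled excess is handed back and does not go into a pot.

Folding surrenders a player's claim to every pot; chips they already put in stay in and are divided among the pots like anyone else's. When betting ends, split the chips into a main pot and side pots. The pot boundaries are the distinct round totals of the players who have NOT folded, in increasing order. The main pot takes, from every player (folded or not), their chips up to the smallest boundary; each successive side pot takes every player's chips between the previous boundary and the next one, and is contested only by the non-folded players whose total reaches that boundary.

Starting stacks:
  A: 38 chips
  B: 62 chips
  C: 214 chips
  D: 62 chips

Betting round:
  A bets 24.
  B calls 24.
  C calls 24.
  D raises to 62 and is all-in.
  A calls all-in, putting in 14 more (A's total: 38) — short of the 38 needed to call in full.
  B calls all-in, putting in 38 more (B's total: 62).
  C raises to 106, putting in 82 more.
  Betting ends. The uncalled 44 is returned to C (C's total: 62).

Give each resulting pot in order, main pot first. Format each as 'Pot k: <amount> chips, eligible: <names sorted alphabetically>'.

Pot 1: 152 chips, eligible: A, B, C, D
Pot 2: 72 chips, eligible: B, C, D

Derivation:
Contributions (after 44 returned to C): A=38, B=62, C=62, D=62
Pot levels (distinct totals of non-folded players): 38, 62
Layer 1-38: 38 each from A, B, C, D = 38*4 = 152 chips; eligible A, B, C, D
Layer 39-62: 24 each from B, C, D = 24*3 = 72 chips; eligible B, C, D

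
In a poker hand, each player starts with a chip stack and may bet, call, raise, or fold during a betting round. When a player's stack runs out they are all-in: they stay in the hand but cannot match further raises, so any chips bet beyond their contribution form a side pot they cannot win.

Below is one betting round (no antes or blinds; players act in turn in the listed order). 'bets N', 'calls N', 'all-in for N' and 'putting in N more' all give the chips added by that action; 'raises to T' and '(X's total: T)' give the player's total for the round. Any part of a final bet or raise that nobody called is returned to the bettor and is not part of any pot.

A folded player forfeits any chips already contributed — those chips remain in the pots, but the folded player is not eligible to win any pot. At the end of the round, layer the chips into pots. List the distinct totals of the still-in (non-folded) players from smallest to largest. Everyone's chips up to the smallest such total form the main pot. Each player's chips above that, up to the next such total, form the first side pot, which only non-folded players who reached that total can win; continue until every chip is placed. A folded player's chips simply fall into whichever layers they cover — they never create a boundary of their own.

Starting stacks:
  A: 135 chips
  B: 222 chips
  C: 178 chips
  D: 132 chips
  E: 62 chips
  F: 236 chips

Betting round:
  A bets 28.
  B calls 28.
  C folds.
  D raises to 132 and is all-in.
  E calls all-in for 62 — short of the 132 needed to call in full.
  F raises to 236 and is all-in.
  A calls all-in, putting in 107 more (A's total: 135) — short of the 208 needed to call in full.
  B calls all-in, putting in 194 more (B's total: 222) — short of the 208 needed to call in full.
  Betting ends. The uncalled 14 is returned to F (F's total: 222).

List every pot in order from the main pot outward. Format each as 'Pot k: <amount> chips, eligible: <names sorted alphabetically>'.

Pot 1: 310 chips, eligible: A, B, D, E, F
Pot 2: 280 chips, eligible: A, B, D, F
Pot 3: 9 chips, eligible: A, B, F
Pot 4: 174 chips, eligible: B, F

Derivation:
Contributions (after 14 returned to F): A=135, B=222, D=132, E=62, F=222
Folded: C
Pot levels (distinct totals of non-folded players): 62, 132, 135, 222
Layer 1-62: 62 each from A, B, D, E, F = 62*5 = 310 chips; eligible A, B, D, E, F
Layer 63-132: 70 each from A, B, D, F = 70*4 = 280 chips; eligible A, B, D, F
Layer 133-135: 3 each from A, B, F = 3*3 = 9 chips; eligible A, B, F
Layer 136-222: 87 each from B, F = 87*2 = 174 chips; eligible B, F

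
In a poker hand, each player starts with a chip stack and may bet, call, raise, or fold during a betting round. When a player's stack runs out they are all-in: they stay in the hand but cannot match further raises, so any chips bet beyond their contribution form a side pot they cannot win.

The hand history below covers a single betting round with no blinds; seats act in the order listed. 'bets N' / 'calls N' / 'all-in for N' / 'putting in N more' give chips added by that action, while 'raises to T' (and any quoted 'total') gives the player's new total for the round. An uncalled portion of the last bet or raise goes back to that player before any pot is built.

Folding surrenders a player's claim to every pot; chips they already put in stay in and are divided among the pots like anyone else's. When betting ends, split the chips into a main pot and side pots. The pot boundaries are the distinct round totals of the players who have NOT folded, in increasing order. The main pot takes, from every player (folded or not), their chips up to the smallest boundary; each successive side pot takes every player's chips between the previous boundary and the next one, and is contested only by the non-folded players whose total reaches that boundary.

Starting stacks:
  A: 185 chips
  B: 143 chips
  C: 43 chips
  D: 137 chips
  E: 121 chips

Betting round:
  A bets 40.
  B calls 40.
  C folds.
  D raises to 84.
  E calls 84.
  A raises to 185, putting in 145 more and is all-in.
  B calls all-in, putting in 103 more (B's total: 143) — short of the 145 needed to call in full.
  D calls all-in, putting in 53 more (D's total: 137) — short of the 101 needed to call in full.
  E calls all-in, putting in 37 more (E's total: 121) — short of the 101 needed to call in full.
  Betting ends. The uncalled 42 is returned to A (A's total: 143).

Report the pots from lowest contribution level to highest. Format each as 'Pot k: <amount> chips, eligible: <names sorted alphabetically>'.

Contributions (after 42 returned to A): A=143, B=143, D=137, E=121
Folded: C
Pot levels (distinct totals of non-folded players): 121, 137, 143
Layer 1-121: 121 each from A, B, D, E = 121*4 = 484 chips; eligible A, B, D, E
Layer 122-137: 16 each from A, B, D = 16*3 = 48 chips; eligible A, B, D
Layer 138-143: 6 each from A, B = 6*2 = 12 chips; eligible A, B

Pot 1: 484 chips, eligible: A, B, D, E
Pot 2: 48 chips, eligible: A, B, D
Pot 3: 12 chips, eligible: A, B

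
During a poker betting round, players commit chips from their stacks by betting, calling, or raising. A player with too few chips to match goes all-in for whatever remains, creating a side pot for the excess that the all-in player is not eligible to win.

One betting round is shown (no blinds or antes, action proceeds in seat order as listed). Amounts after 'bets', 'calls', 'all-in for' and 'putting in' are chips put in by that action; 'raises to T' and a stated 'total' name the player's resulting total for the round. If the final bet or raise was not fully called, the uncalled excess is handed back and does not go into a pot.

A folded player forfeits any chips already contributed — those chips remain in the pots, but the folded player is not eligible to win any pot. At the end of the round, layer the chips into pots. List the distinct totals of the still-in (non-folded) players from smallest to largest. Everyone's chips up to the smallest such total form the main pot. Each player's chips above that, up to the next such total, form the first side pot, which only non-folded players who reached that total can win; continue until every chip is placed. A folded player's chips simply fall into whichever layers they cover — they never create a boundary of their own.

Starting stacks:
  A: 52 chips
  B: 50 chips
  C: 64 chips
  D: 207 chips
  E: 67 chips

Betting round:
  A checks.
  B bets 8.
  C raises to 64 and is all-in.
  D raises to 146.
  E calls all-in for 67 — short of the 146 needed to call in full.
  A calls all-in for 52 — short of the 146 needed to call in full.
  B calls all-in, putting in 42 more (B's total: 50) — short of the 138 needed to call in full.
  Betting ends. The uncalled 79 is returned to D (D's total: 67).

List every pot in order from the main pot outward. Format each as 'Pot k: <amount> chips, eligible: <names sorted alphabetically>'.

Pot 1: 250 chips, eligible: A, B, C, D, E
Pot 2: 8 chips, eligible: A, C, D, E
Pot 3: 36 chips, eligible: C, D, E
Pot 4: 6 chips, eligible: D, E

Derivation:
Contributions (after 79 returned to D): A=52, B=50, C=64, D=67, E=67
Pot levels (distinct totals of non-folded players): 50, 52, 64, 67
Layer 1-50: 50 each from A, B, C, D, E = 50*5 = 250 chips; eligible A, B, C, D, E
Layer 51-52: 2 each from A, C, D, E = 2*4 = 8 chips; eligible A, C, D, E
Layer 53-64: 12 each from C, D, E = 12*3 = 36 chips; eligible C, D, E
Layer 65-67: 3 each from D, E = 3*2 = 6 chips; eligible D, E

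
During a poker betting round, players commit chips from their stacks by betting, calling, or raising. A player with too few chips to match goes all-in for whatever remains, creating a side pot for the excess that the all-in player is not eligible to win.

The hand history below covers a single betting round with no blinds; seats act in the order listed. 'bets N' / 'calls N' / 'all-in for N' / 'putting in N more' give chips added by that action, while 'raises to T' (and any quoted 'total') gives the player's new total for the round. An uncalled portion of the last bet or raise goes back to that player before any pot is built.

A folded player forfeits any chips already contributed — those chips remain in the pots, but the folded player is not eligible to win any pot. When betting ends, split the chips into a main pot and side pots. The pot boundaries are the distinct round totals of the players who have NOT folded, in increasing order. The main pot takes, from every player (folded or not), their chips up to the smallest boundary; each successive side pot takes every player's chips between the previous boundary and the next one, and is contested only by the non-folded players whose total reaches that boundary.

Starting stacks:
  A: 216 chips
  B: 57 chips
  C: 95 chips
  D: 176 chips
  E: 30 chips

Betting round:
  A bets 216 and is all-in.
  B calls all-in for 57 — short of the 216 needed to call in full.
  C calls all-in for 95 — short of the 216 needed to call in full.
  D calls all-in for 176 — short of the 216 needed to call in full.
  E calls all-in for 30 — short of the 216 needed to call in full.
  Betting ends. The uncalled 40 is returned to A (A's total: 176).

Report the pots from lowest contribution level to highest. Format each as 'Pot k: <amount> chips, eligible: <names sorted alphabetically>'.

Contributions (after 40 returned to A): A=176, B=57, C=95, D=176, E=30
Pot levels (distinct totals of non-folded players): 30, 57, 95, 176
Layer 1-30: 30 each from A, B, C, D, E = 30*5 = 150 chips; eligible A, B, C, D, E
Layer 31-57: 27 each from A, B, C, D = 27*4 = 108 chips; eligible A, B, C, D
Layer 58-95: 38 each from A, C, D = 38*3 = 114 chips; eligible A, C, D
Layer 96-176: 81 each from A, D = 81*2 = 162 chips; eligible A, D

Pot 1: 150 chips, eligible: A, B, C, D, E
Pot 2: 108 chips, eligible: A, B, C, D
Pot 3: 114 chips, eligible: A, C, D
Pot 4: 162 chips, eligible: A, D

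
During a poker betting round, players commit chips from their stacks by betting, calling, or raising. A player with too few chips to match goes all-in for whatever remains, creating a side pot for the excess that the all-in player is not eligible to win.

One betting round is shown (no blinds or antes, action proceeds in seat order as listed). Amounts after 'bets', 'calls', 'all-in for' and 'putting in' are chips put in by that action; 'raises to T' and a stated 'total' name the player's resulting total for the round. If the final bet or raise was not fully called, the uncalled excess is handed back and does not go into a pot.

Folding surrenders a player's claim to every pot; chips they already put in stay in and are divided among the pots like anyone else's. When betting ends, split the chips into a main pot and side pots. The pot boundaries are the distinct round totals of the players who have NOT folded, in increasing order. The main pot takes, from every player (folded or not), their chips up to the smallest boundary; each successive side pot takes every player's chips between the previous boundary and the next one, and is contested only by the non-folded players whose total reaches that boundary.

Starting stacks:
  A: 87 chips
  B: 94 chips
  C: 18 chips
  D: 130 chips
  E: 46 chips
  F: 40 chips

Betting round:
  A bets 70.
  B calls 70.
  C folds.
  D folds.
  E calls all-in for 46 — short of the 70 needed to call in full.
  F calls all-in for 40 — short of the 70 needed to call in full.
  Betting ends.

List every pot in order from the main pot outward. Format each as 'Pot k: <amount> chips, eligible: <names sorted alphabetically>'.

Pot 1: 160 chips, eligible: A, B, E, F
Pot 2: 18 chips, eligible: A, B, E
Pot 3: 48 chips, eligible: A, B

Derivation:
Contributions: A=70, B=70, E=46, F=40
Folded: C, D
Pot levels (distinct totals of non-folded players): 40, 46, 70
Layer 1-40: 40 each from A, B, E, F = 40*4 = 160 chips; eligible A, B, E, F
Layer 41-46: 6 each from A, B, E = 6*3 = 18 chips; eligible A, B, E
Layer 47-70: 24 each from A, B = 24*2 = 48 chips; eligible A, B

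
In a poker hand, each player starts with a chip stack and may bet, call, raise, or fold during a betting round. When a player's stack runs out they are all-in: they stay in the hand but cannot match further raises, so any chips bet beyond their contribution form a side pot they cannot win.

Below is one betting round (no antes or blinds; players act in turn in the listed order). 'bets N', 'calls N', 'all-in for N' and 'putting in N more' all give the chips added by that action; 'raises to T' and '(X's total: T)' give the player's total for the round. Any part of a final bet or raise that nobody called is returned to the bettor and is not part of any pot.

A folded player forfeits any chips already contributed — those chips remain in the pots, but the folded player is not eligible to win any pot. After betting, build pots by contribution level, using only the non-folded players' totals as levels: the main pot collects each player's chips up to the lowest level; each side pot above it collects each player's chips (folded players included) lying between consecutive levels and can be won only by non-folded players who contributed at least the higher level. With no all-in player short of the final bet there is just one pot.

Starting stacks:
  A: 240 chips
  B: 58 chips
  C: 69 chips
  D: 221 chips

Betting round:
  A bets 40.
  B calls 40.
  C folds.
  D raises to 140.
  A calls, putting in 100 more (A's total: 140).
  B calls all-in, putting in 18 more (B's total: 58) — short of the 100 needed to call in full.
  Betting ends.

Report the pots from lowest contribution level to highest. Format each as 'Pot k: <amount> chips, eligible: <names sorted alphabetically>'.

Pot 1: 174 chips, eligible: A, B, D
Pot 2: 164 chips, eligible: A, D

Derivation:
Contributions: A=140, B=58, D=140
Folded: C
Pot levels (distinct totals of non-folded players): 58, 140
Layer 1-58: 58 each from A, B, D = 58*3 = 174 chips; eligible A, B, D
Layer 59-140: 82 each from A, D = 82*2 = 164 chips; eligible A, D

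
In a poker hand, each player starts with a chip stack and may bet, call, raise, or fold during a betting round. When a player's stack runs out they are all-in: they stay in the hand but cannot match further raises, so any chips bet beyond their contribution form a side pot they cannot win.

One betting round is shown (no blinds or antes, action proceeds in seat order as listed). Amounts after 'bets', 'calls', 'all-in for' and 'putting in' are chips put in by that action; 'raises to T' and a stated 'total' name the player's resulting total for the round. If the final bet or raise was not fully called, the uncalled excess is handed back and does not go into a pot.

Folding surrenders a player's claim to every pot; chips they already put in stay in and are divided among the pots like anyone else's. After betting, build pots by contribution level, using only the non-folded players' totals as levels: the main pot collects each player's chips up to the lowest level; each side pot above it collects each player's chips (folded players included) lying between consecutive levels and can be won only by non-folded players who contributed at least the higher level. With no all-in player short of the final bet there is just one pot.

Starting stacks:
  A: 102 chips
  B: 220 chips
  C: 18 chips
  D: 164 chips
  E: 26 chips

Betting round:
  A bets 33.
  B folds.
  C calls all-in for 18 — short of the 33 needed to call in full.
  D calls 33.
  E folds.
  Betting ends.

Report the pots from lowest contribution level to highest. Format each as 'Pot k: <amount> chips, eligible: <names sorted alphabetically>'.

Pot 1: 54 chips, eligible: A, C, D
Pot 2: 30 chips, eligible: A, D

Derivation:
Contributions: A=33, C=18, D=33
Folded: B, E
Pot levels (distinct totals of non-folded players): 18, 33
Layer 1-18: 18 each from A, C, D = 18*3 = 54 chips; eligible A, C, D
Layer 19-33: 15 each from A, D = 15*2 = 30 chips; eligible A, D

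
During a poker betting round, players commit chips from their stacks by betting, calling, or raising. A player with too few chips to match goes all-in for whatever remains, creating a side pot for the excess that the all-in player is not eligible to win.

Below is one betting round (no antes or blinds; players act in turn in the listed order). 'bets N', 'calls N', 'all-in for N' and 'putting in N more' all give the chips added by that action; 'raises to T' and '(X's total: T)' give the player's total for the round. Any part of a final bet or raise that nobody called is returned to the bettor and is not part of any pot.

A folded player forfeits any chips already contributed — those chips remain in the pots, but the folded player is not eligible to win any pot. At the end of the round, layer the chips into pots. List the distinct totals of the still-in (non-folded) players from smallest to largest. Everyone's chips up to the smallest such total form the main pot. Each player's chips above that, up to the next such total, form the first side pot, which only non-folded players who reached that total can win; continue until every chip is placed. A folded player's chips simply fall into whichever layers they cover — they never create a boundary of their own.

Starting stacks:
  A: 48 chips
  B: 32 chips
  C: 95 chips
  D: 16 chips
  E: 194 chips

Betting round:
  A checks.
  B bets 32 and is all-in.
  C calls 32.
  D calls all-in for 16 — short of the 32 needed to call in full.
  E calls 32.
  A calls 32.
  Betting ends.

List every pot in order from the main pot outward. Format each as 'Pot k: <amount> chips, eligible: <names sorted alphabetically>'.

Pot 1: 80 chips, eligible: A, B, C, D, E
Pot 2: 64 chips, eligible: A, B, C, E

Derivation:
Contributions: A=32, B=32, C=32, D=16, E=32
Pot levels (distinct totals of non-folded players): 16, 32
Layer 1-16: 16 each from A, B, C, D, E = 16*5 = 80 chips; eligible A, B, C, D, E
Layer 17-32: 16 each from A, B, C, E = 16*4 = 64 chips; eligible A, B, C, E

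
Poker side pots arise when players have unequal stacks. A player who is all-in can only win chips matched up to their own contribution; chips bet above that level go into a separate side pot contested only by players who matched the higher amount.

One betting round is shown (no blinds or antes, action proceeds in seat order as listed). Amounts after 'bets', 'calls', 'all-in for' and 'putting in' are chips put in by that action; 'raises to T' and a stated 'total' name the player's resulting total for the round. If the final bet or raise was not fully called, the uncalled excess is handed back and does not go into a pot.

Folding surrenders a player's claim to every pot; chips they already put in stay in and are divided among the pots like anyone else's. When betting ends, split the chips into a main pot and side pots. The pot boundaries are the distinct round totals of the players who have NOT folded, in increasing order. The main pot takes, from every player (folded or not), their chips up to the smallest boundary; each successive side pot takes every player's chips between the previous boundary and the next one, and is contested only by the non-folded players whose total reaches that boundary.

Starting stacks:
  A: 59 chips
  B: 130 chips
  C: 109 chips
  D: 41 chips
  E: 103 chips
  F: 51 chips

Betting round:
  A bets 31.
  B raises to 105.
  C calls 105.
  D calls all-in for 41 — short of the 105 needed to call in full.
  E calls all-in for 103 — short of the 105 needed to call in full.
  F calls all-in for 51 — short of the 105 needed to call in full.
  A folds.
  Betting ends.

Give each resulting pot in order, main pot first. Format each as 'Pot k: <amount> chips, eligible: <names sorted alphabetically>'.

Pot 1: 236 chips, eligible: B, C, D, E, F
Pot 2: 40 chips, eligible: B, C, E, F
Pot 3: 156 chips, eligible: B, C, E
Pot 4: 4 chips, eligible: B, C

Derivation:
Contributions: A=31, B=105, C=105, D=41, E=103, F=51
Folded: A
Pot levels (distinct totals of non-folded players): 41, 51, 103, 105
Layer 1-41: A 31 + B 41 + C 41 + D 41 + E 41 + F 41 = 236 chips; eligible B, C, D, E, F
Layer 42-51: 10 each from B, C, E, F = 10*4 = 40 chips; eligible B, C, E, F
Layer 52-103: 52 each from B, C, E = 52*3 = 156 chips; eligible B, C, E
Layer 104-105: 2 each from B, C = 2*2 = 4 chips; eligible B, C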